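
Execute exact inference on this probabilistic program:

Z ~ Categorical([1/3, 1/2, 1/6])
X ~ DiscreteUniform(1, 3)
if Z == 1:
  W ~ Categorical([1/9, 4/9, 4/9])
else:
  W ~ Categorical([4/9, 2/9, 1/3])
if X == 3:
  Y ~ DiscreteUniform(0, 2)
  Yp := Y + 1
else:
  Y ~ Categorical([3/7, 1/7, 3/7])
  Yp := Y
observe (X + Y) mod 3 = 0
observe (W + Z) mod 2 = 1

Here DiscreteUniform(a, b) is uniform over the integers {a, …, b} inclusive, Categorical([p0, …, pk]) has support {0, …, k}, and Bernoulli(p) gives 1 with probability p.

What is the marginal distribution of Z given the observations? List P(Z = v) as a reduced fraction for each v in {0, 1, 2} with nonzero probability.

P(Z=0) = 4/21, P(Z=1) = 5/7, P(Z=2) = 2/21

Enumerate traces; 12 have nonzero weight after conditioning:
  (Z=0, X=1, W=1, Y=2) weight 2/189
  (Z=0, X=2, W=1, Y=1) weight 2/567
  (Z=0, X=3, W=1, Y=0) weight 2/243
  (Z=1, X=1, W=0, Y=2) weight 1/126
  (Z=1, X=1, W=2, Y=2) weight 2/63
  (Z=1, X=2, W=0, Y=1) weight 1/378
  (Z=1, X=2, W=2, Y=1) weight 2/189
  (Z=1, X=3, W=0, Y=0) weight 1/162
  (Z=2, X=1, W=1, Y=2) weight 1/189
  … 3 more
Group by Z:
  weight(Z=0) = 38/1701
  weight(Z=1) = 95/1134
  weight(Z=2) = 19/1701
Total weight = 38/1701 + 95/1134 + 19/1701 = 19/162
P(Z=0 | obs) = 38/1701 / 19/162 = 4/21
P(Z=1 | obs) = 95/1134 / 19/162 = 5/7
P(Z=2 | obs) = 19/1701 / 19/162 = 2/21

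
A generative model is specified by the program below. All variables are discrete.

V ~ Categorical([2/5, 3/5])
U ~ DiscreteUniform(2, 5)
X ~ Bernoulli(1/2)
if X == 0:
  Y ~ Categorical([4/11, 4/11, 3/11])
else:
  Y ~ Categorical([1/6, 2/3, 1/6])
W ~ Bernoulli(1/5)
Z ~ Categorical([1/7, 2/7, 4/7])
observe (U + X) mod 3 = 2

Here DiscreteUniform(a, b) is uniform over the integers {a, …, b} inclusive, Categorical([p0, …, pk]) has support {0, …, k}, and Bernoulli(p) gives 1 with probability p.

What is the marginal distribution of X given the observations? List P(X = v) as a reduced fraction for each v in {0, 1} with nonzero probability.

Enumerate traces; 108 have nonzero weight after conditioning:
  (V=0, U=2, X=0, Y=0, W=0, Z=0) weight 4/1925
  (V=0, U=2, X=0, Y=0, W=0, Z=1) weight 8/1925
  (V=0, U=2, X=0, Y=0, W=0, Z=2) weight 16/1925
  (V=0, U=2, X=0, Y=0, W=1, Z=0) weight 1/1925
  (V=0, U=2, X=0, Y=0, W=1, Z=1) weight 2/1925
  (V=0, U=2, X=0, Y=0, W=1, Z=2) weight 4/1925
  (V=0, U=2, X=0, Y=1, W=0, Z=0) weight 4/1925
  (V=0, U=2, X=0, Y=1, W=0, Z=1) weight 8/1925
  (V=0, U=4, X=1, Y=0, W=0, Z=0) weight 1/1050
  … 99 more
Group by X:
  weight(X=0) = 1/4
  weight(X=1) = 1/8
Total weight = 1/4 + 1/8 = 3/8
P(X=0 | obs) = 1/4 / 3/8 = 2/3
P(X=1 | obs) = 1/8 / 3/8 = 1/3

P(X=0) = 2/3, P(X=1) = 1/3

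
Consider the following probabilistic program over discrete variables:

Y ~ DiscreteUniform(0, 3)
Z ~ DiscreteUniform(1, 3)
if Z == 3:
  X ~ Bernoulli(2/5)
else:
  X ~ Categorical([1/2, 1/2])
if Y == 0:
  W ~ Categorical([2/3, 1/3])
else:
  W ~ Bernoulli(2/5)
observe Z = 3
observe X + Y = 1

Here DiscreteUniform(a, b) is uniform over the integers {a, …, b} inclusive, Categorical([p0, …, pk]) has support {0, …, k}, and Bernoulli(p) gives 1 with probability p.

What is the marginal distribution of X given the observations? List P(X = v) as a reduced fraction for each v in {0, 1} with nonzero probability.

Enumerate traces; 4 have nonzero weight after conditioning:
  (Y=0, Z=3, X=1, W=0) weight 1/45
  (Y=0, Z=3, X=1, W=1) weight 1/90
  (Y=1, Z=3, X=0, W=0) weight 3/100
  (Y=1, Z=3, X=0, W=1) weight 1/50
Group by X:
  weight(X=0) = 1/20
  weight(X=1) = 1/30
Total weight = 1/20 + 1/30 = 1/12
P(X=0 | obs) = 1/20 / 1/12 = 3/5
P(X=1 | obs) = 1/30 / 1/12 = 2/5

P(X=0) = 3/5, P(X=1) = 2/5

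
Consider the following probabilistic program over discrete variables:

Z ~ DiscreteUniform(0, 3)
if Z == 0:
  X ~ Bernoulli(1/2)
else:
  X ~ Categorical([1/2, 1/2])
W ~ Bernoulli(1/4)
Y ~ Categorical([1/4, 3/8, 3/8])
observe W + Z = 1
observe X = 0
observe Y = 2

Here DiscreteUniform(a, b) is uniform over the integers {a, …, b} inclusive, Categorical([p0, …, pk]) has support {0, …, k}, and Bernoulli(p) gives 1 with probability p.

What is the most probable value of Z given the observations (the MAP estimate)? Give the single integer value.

Enumerate traces; 2 have nonzero weight after conditioning:
  (Z=0, X=0, W=1, Y=2) weight 3/256
  (Z=1, X=0, W=0, Y=2) weight 9/256
Group by Z:
  weight(Z=0) = 3/256
  weight(Z=1) = 9/256
Total weight = 3/256 + 9/256 = 3/64
P(Z=0 | obs) = 3/256 / 3/64 = 1/4
P(Z=1 | obs) = 9/256 / 3/64 = 3/4
argmax = 1

argmax_v P(Z = v | obs) = 1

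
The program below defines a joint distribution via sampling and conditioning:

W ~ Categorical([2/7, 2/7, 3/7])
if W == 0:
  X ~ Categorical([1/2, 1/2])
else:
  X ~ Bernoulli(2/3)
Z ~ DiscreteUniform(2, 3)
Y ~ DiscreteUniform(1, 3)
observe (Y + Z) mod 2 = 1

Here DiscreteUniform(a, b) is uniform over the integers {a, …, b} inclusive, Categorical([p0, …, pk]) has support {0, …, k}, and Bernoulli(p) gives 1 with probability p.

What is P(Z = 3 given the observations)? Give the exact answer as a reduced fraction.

Enumerate traces; 18 have nonzero weight after conditioning:
  (W=0, X=0, Z=2, Y=1) weight 1/42
  (W=0, X=0, Z=2, Y=3) weight 1/42
  (W=0, X=0, Z=3, Y=2) weight 1/42
  (W=0, X=1, Z=2, Y=1) weight 1/42
  (W=0, X=1, Z=2, Y=3) weight 1/42
  (W=0, X=1, Z=3, Y=2) weight 1/42
  (W=1, X=0, Z=2, Y=1) weight 1/63
  (W=1, X=0, Z=2, Y=3) weight 1/63
  … 10 more
Group by Z:
  weight(Z=2) = 1/3
  weight(Z=3) = 1/6
Total weight = 1/3 + 1/6 = 1/2
P(Z=2 | obs) = 1/3 / 1/2 = 2/3
P(Z=3 | obs) = 1/6 / 1/2 = 1/3

P(Z = 3 | obs) = 1/3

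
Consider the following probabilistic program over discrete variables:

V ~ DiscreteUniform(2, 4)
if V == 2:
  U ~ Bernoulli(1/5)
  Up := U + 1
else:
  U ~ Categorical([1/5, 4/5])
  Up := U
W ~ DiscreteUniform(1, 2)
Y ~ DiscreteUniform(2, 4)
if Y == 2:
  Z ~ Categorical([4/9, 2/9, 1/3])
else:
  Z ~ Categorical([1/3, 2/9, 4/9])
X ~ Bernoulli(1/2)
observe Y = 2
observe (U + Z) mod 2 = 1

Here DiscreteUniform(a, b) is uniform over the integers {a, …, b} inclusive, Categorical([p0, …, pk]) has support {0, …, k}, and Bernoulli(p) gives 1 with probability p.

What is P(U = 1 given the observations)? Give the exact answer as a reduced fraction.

Enumerate traces; 36 have nonzero weight after conditioning:
  (V=2, U=0, W=1, Y=2, Z=1, X=0) weight 2/405
  (V=2, U=0, W=1, Y=2, Z=1, X=1) weight 2/405
  (V=2, U=0, W=2, Y=2, Z=1, X=0) weight 2/405
  (V=2, U=0, W=2, Y=2, Z=1, X=1) weight 2/405
  (V=2, U=1, W=1, Y=2, Z=0, X=0) weight 1/405
  (V=2, U=1, W=1, Y=2, Z=0, X=1) weight 1/405
  (V=2, U=1, W=1, Y=2, Z=2, X=0) weight 1/540
  (V=2, U=1, W=1, Y=2, Z=2, X=1) weight 1/540
  … 28 more
Group by U:
  weight(U=0) = 4/135
  weight(U=1) = 7/45
Total weight = 4/135 + 7/45 = 5/27
P(U=0 | obs) = 4/135 / 5/27 = 4/25
P(U=1 | obs) = 7/45 / 5/27 = 21/25

P(U = 1 | obs) = 21/25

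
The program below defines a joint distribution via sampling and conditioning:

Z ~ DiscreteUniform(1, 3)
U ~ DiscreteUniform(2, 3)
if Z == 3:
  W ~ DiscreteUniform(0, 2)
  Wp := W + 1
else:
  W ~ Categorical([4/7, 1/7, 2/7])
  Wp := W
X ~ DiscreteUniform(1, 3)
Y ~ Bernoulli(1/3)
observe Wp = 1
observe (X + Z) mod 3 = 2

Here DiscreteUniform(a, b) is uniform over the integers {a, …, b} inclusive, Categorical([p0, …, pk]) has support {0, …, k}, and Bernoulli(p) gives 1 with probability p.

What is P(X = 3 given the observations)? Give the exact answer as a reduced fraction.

Enumerate traces; 12 have nonzero weight after conditioning:
  (Z=1, U=2, W=1, X=1, Y=0) weight 1/189
  (Z=1, U=2, W=1, X=1, Y=1) weight 1/378
  (Z=1, U=3, W=1, X=1, Y=0) weight 1/189
  (Z=1, U=3, W=1, X=1, Y=1) weight 1/378
  (Z=2, U=2, W=1, X=3, Y=0) weight 1/189
  (Z=2, U=2, W=1, X=3, Y=1) weight 1/378
  (Z=2, U=3, W=1, X=3, Y=0) weight 1/189
  (Z=2, U=3, W=1, X=3, Y=1) weight 1/378
  (Z=3, U=2, W=0, X=2, Y=0) weight 1/81
  … 3 more
Group by X:
  weight(X=1) = 1/63
  weight(X=2) = 1/27
  weight(X=3) = 1/63
Total weight = 1/63 + 1/27 + 1/63 = 13/189
P(X=1 | obs) = 1/63 / 13/189 = 3/13
P(X=2 | obs) = 1/27 / 13/189 = 7/13
P(X=3 | obs) = 1/63 / 13/189 = 3/13

P(X = 3 | obs) = 3/13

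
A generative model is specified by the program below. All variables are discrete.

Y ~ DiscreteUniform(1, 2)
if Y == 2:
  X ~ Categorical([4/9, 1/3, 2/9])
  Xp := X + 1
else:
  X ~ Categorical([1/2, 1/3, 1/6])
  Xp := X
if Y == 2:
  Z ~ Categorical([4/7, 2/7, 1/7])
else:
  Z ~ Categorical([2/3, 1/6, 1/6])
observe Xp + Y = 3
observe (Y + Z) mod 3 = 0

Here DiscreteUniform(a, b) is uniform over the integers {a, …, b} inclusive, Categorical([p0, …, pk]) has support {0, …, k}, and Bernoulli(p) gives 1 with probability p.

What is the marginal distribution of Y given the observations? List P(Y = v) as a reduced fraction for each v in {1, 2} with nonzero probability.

Enumerate traces; 2 have nonzero weight after conditioning:
  (Y=1, X=2, Z=2) weight 1/72
  (Y=2, X=0, Z=1) weight 4/63
Group by Y:
  weight(Y=1) = 1/72
  weight(Y=2) = 4/63
Total weight = 1/72 + 4/63 = 13/168
P(Y=1 | obs) = 1/72 / 13/168 = 7/39
P(Y=2 | obs) = 4/63 / 13/168 = 32/39

P(Y=1) = 7/39, P(Y=2) = 32/39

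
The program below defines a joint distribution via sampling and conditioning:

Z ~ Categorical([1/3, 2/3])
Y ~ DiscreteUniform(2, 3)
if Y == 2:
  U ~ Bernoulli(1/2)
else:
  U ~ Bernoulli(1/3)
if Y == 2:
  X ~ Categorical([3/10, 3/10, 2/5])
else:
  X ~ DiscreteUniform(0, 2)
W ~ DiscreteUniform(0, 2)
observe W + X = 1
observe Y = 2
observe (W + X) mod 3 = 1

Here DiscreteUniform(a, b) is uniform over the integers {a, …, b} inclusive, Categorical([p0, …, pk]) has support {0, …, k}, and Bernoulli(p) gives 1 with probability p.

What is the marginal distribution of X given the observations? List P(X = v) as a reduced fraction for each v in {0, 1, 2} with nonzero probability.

P(X=0) = 1/2, P(X=1) = 1/2

Enumerate traces; 8 have nonzero weight after conditioning:
  (Z=0, Y=2, U=0, X=0, W=1) weight 1/120
  (Z=0, Y=2, U=0, X=1, W=0) weight 1/120
  (Z=0, Y=2, U=1, X=0, W=1) weight 1/120
  (Z=0, Y=2, U=1, X=1, W=0) weight 1/120
  (Z=1, Y=2, U=0, X=0, W=1) weight 1/60
  (Z=1, Y=2, U=0, X=1, W=0) weight 1/60
  (Z=1, Y=2, U=1, X=0, W=1) weight 1/60
  (Z=1, Y=2, U=1, X=1, W=0) weight 1/60
Group by X:
  weight(X=0) = 1/20
  weight(X=1) = 1/20
Total weight = 1/20 + 1/20 = 1/10
P(X=0 | obs) = 1/20 / 1/10 = 1/2
P(X=1 | obs) = 1/20 / 1/10 = 1/2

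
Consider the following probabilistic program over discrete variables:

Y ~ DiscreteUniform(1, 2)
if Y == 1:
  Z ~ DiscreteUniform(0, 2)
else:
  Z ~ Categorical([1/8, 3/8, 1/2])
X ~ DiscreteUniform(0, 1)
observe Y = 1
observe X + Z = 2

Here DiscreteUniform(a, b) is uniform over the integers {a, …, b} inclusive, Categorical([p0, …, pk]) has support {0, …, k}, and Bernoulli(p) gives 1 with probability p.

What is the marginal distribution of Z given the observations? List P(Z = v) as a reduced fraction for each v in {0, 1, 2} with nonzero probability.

P(Z=1) = 1/2, P(Z=2) = 1/2

Enumerate traces; 2 have nonzero weight after conditioning:
  (Y=1, Z=1, X=1) weight 1/12
  (Y=1, Z=2, X=0) weight 1/12
Group by Z:
  weight(Z=1) = 1/12
  weight(Z=2) = 1/12
Total weight = 1/12 + 1/12 = 1/6
P(Z=1 | obs) = 1/12 / 1/6 = 1/2
P(Z=2 | obs) = 1/12 / 1/6 = 1/2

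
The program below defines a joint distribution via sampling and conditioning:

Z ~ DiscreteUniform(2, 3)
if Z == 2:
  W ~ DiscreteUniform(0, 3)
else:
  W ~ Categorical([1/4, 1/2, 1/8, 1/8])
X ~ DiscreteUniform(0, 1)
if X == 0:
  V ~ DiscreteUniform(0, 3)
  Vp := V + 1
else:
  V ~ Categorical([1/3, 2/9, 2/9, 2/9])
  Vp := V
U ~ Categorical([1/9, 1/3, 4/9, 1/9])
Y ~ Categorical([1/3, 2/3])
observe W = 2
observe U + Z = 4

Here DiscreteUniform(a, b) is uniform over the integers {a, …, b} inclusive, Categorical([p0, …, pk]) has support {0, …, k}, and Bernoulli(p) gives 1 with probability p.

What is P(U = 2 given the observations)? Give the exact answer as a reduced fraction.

P(U = 2 | obs) = 8/11

Enumerate traces; 32 have nonzero weight after conditioning:
  (Z=2, W=2, X=0, V=0, U=2, Y=0) weight 1/432
  (Z=2, W=2, X=0, V=0, U=2, Y=1) weight 1/216
  (Z=2, W=2, X=0, V=1, U=2, Y=0) weight 1/432
  (Z=2, W=2, X=0, V=1, U=2, Y=1) weight 1/216
  (Z=2, W=2, X=0, V=2, U=2, Y=0) weight 1/432
  (Z=2, W=2, X=0, V=2, U=2, Y=1) weight 1/216
  (Z=2, W=2, X=0, V=3, U=2, Y=0) weight 1/432
  (Z=2, W=2, X=0, V=3, U=2, Y=1) weight 1/216
  (Z=3, W=2, X=0, V=0, U=1, Y=0) weight 1/1152
  … 23 more
Group by U:
  weight(U=1) = 1/48
  weight(U=2) = 1/18
Total weight = 1/48 + 1/18 = 11/144
P(U=1 | obs) = 1/48 / 11/144 = 3/11
P(U=2 | obs) = 1/18 / 11/144 = 8/11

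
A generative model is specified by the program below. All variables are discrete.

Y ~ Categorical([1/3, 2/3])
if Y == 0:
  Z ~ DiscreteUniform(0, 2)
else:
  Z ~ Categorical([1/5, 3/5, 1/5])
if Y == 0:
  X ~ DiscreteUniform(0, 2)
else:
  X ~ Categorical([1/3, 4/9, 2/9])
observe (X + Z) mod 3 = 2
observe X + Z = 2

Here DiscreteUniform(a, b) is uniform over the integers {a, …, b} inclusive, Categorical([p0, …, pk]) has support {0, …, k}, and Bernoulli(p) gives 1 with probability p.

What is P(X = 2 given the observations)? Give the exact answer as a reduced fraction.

P(X = 2 | obs) = 9/49

Enumerate traces; 6 have nonzero weight after conditioning:
  (Y=0, Z=0, X=2) weight 1/27
  (Y=0, Z=1, X=1) weight 1/27
  (Y=0, Z=2, X=0) weight 1/27
  (Y=1, Z=0, X=2) weight 4/135
  (Y=1, Z=1, X=1) weight 8/45
  (Y=1, Z=2, X=0) weight 2/45
Group by X:
  weight(X=0) = 11/135
  weight(X=1) = 29/135
  weight(X=2) = 1/15
Total weight = 11/135 + 29/135 + 1/15 = 49/135
P(X=0 | obs) = 11/135 / 49/135 = 11/49
P(X=1 | obs) = 29/135 / 49/135 = 29/49
P(X=2 | obs) = 1/15 / 49/135 = 9/49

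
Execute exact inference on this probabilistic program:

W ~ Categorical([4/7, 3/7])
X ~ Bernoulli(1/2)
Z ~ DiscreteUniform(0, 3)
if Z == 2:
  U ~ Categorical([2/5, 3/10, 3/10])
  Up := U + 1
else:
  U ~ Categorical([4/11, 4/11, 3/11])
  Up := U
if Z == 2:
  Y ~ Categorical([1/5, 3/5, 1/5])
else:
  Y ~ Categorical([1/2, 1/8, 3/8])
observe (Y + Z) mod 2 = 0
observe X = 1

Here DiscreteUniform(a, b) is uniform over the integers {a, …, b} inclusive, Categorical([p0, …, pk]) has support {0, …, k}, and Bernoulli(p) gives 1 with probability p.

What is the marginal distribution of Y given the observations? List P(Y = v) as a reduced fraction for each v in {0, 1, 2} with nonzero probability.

P(Y=0) = 28/61, P(Y=1) = 10/61, P(Y=2) = 23/61

Enumerate traces; 36 have nonzero weight after conditioning:
  (W=0, X=1, Z=0, U=0, Y=0) weight 1/77
  (W=0, X=1, Z=0, U=0, Y=2) weight 3/308
  (W=0, X=1, Z=0, U=1, Y=0) weight 1/77
  (W=0, X=1, Z=0, U=1, Y=2) weight 3/308
  (W=0, X=1, Z=0, U=2, Y=0) weight 3/308
  (W=0, X=1, Z=0, U=2, Y=2) weight 9/1232
  (W=0, X=1, Z=1, U=0, Y=1) weight 1/308
  (W=0, X=1, Z=1, U=1, Y=1) weight 1/308
  … 28 more
Group by Y:
  weight(Y=0) = 7/80
  weight(Y=1) = 1/32
  weight(Y=2) = 23/320
Total weight = 7/80 + 1/32 + 23/320 = 61/320
P(Y=0 | obs) = 7/80 / 61/320 = 28/61
P(Y=1 | obs) = 1/32 / 61/320 = 10/61
P(Y=2 | obs) = 23/320 / 61/320 = 23/61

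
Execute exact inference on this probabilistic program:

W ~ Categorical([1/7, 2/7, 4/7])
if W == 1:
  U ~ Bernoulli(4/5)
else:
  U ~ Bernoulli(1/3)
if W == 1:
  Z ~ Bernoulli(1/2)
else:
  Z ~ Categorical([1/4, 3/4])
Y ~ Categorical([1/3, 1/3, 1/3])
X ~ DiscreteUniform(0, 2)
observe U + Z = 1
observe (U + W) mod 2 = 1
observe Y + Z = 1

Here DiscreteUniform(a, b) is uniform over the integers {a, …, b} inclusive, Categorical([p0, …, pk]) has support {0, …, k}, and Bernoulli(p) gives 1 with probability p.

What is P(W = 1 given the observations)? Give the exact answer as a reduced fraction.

Enumerate traces; 9 have nonzero weight after conditioning:
  (W=0, U=1, Z=0, Y=1, X=0) weight 1/756
  (W=0, U=1, Z=0, Y=1, X=1) weight 1/756
  (W=0, U=1, Z=0, Y=1, X=2) weight 1/756
  (W=1, U=0, Z=1, Y=0, X=0) weight 1/315
  (W=1, U=0, Z=1, Y=0, X=1) weight 1/315
  (W=1, U=0, Z=1, Y=0, X=2) weight 1/315
  (W=2, U=1, Z=0, Y=1, X=0) weight 1/189
  (W=2, U=1, Z=0, Y=1, X=1) weight 1/189
  … 1 more
Group by W:
  weight(W=0) = 1/252
  weight(W=1) = 1/105
  weight(W=2) = 1/63
Total weight = 1/252 + 1/105 + 1/63 = 37/1260
P(W=0 | obs) = 1/252 / 37/1260 = 5/37
P(W=1 | obs) = 1/105 / 37/1260 = 12/37
P(W=2 | obs) = 1/63 / 37/1260 = 20/37

P(W = 1 | obs) = 12/37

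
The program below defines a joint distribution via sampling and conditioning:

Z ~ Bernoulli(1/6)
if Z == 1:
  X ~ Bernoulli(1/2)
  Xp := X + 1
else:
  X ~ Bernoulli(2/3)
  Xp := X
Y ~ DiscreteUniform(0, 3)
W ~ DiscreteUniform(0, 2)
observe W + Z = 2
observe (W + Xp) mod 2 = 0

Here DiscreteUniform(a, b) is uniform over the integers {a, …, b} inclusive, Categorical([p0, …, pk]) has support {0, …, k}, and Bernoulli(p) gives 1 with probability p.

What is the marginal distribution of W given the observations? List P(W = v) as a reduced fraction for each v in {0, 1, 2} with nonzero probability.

Enumerate traces; 8 have nonzero weight after conditioning:
  (Z=0, X=0, Y=0, W=2) weight 5/216
  (Z=0, X=0, Y=1, W=2) weight 5/216
  (Z=0, X=0, Y=2, W=2) weight 5/216
  (Z=0, X=0, Y=3, W=2) weight 5/216
  (Z=1, X=0, Y=0, W=1) weight 1/144
  (Z=1, X=0, Y=1, W=1) weight 1/144
  (Z=1, X=0, Y=2, W=1) weight 1/144
  (Z=1, X=0, Y=3, W=1) weight 1/144
Group by W:
  weight(W=1) = 1/36
  weight(W=2) = 5/54
Total weight = 1/36 + 5/54 = 13/108
P(W=1 | obs) = 1/36 / 13/108 = 3/13
P(W=2 | obs) = 5/54 / 13/108 = 10/13

P(W=1) = 3/13, P(W=2) = 10/13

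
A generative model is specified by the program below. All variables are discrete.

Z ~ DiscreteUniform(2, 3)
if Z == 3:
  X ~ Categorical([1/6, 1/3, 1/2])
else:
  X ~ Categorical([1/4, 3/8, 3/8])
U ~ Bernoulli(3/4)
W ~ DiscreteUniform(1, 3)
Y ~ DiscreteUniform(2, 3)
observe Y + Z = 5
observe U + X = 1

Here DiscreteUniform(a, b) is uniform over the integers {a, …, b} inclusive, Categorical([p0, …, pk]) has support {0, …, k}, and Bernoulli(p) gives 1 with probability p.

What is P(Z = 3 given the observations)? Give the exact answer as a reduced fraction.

P(Z = 3 | obs) = 20/47

Enumerate traces; 12 have nonzero weight after conditioning:
  (Z=2, X=0, U=1, W=1, Y=3) weight 1/64
  (Z=2, X=0, U=1, W=2, Y=3) weight 1/64
  (Z=2, X=0, U=1, W=3, Y=3) weight 1/64
  (Z=2, X=1, U=0, W=1, Y=3) weight 1/128
  (Z=2, X=1, U=0, W=2, Y=3) weight 1/128
  (Z=2, X=1, U=0, W=3, Y=3) weight 1/128
  (Z=3, X=0, U=1, W=1, Y=2) weight 1/96
  (Z=3, X=0, U=1, W=2, Y=2) weight 1/96
  … 4 more
Group by Z:
  weight(Z=2) = 9/128
  weight(Z=3) = 5/96
Total weight = 9/128 + 5/96 = 47/384
P(Z=2 | obs) = 9/128 / 47/384 = 27/47
P(Z=3 | obs) = 5/96 / 47/384 = 20/47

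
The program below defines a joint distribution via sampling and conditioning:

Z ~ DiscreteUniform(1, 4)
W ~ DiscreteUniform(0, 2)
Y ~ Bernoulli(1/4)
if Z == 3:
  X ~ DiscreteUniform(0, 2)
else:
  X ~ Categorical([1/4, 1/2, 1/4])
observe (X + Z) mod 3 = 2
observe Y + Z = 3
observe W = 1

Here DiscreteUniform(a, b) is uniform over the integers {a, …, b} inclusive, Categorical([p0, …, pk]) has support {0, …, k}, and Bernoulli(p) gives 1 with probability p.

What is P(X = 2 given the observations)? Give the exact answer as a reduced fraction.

Enumerate traces; 2 have nonzero weight after conditioning:
  (Z=2, W=1, Y=1, X=0) weight 1/192
  (Z=3, W=1, Y=0, X=2) weight 1/48
Group by X:
  weight(X=0) = 1/192
  weight(X=2) = 1/48
Total weight = 1/192 + 1/48 = 5/192
P(X=0 | obs) = 1/192 / 5/192 = 1/5
P(X=2 | obs) = 1/48 / 5/192 = 4/5

P(X = 2 | obs) = 4/5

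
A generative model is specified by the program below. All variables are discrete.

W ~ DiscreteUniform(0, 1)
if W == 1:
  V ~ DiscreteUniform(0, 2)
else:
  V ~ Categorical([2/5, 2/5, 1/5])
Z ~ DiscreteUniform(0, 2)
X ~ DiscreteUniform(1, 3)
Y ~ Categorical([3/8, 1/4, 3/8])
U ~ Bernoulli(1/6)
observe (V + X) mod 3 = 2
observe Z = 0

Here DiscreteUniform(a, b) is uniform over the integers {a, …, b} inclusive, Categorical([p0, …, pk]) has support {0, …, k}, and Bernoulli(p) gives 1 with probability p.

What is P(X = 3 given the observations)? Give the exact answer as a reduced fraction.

P(X = 3 | obs) = 4/15

Enumerate traces; 36 have nonzero weight after conditioning:
  (W=0, V=0, Z=0, X=2, Y=0, U=0) weight 1/144
  (W=0, V=0, Z=0, X=2, Y=0, U=1) weight 1/720
  (W=0, V=0, Z=0, X=2, Y=1, U=0) weight 1/216
  (W=0, V=0, Z=0, X=2, Y=1, U=1) weight 1/1080
  (W=0, V=0, Z=0, X=2, Y=2, U=0) weight 1/144
  (W=0, V=0, Z=0, X=2, Y=2, U=1) weight 1/720
  (W=0, V=1, Z=0, X=1, Y=0, U=0) weight 1/144
  (W=0, V=1, Z=0, X=1, Y=0, U=1) weight 1/720
  (W=0, V=2, Z=0, X=3, Y=0, U=0) weight 1/288
  … 27 more
Group by X:
  weight(X=1) = 11/270
  weight(X=2) = 11/270
  weight(X=3) = 4/135
Total weight = 11/270 + 11/270 + 4/135 = 1/9
P(X=1 | obs) = 11/270 / 1/9 = 11/30
P(X=2 | obs) = 11/270 / 1/9 = 11/30
P(X=3 | obs) = 4/135 / 1/9 = 4/15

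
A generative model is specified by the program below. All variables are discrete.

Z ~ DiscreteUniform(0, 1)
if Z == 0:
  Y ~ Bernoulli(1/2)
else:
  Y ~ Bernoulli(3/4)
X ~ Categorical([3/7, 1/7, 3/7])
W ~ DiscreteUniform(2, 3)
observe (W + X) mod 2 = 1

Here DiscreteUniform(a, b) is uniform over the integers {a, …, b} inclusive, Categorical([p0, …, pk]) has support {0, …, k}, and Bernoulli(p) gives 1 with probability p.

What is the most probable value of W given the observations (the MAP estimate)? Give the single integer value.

Enumerate traces; 12 have nonzero weight after conditioning:
  (Z=0, Y=0, X=0, W=3) weight 3/56
  (Z=0, Y=0, X=1, W=2) weight 1/56
  (Z=0, Y=0, X=2, W=3) weight 3/56
  (Z=0, Y=1, X=0, W=3) weight 3/56
  (Z=0, Y=1, X=1, W=2) weight 1/56
  (Z=0, Y=1, X=2, W=3) weight 3/56
  (Z=1, Y=0, X=0, W=3) weight 3/112
  (Z=1, Y=0, X=1, W=2) weight 1/112
  … 4 more
Group by W:
  weight(W=2) = 1/14
  weight(W=3) = 3/7
Total weight = 1/14 + 3/7 = 1/2
P(W=2 | obs) = 1/14 / 1/2 = 1/7
P(W=3 | obs) = 3/7 / 1/2 = 6/7
argmax = 3

argmax_v P(W = v | obs) = 3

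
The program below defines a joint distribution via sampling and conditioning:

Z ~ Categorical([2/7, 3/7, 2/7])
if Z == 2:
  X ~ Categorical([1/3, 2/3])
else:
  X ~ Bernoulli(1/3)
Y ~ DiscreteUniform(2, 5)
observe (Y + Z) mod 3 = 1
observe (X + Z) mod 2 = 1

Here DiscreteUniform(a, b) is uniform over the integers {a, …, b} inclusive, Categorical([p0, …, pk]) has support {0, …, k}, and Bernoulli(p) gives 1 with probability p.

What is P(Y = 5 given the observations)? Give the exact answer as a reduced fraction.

P(Y = 5 | obs) = 1/4

Enumerate traces; 4 have nonzero weight after conditioning:
  (Z=0, X=1, Y=4) weight 1/42
  (Z=1, X=0, Y=3) weight 1/14
  (Z=2, X=1, Y=2) weight 1/21
  (Z=2, X=1, Y=5) weight 1/21
Group by Y:
  weight(Y=2) = 1/21
  weight(Y=3) = 1/14
  weight(Y=4) = 1/42
  weight(Y=5) = 1/21
Total weight = 1/21 + 1/14 + 1/42 + 1/21 = 4/21
P(Y=2 | obs) = 1/21 / 4/21 = 1/4
P(Y=3 | obs) = 1/14 / 4/21 = 3/8
P(Y=4 | obs) = 1/42 / 4/21 = 1/8
P(Y=5 | obs) = 1/21 / 4/21 = 1/4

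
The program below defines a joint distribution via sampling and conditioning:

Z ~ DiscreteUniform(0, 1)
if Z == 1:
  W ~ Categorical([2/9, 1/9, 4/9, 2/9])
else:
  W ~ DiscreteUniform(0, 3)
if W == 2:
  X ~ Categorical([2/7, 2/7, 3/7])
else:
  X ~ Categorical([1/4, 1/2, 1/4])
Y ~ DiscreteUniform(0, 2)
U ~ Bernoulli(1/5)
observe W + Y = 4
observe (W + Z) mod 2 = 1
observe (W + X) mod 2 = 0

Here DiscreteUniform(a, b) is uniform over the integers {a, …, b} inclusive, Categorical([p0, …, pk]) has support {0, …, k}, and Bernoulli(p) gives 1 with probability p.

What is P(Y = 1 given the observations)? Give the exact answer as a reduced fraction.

Enumerate traces; 6 have nonzero weight after conditioning:
  (Z=0, W=3, X=1, Y=1, U=0) weight 1/60
  (Z=0, W=3, X=1, Y=1, U=1) weight 1/240
  (Z=1, W=2, X=0, Y=2, U=0) weight 16/945
  (Z=1, W=2, X=0, Y=2, U=1) weight 4/945
  (Z=1, W=2, X=2, Y=2, U=0) weight 8/315
  (Z=1, W=2, X=2, Y=2, U=1) weight 2/315
Group by Y:
  weight(Y=1) = 1/48
  weight(Y=2) = 10/189
Total weight = 1/48 + 10/189 = 223/3024
P(Y=1 | obs) = 1/48 / 223/3024 = 63/223
P(Y=2 | obs) = 10/189 / 223/3024 = 160/223

P(Y = 1 | obs) = 63/223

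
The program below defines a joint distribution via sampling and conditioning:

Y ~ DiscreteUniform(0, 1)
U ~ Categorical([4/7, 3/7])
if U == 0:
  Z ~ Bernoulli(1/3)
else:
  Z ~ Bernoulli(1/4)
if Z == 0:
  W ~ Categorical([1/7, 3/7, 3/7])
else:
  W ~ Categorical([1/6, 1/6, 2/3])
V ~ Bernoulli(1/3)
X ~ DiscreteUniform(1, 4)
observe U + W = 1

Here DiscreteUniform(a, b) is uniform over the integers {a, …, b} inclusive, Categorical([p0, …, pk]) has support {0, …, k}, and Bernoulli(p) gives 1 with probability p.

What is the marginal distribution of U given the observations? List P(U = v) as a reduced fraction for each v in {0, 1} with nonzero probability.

Enumerate traces; 64 have nonzero weight after conditioning:
  (Y=0, U=0, Z=0, W=1, V=0, X=1) weight 2/147
  (Y=0, U=0, Z=0, W=1, V=0, X=2) weight 2/147
  (Y=0, U=0, Z=0, W=1, V=0, X=3) weight 2/147
  (Y=0, U=0, Z=0, W=1, V=0, X=4) weight 2/147
  (Y=0, U=0, Z=0, W=1, V=1, X=1) weight 1/147
  (Y=0, U=0, Z=0, W=1, V=1, X=2) weight 1/147
  (Y=0, U=0, Z=0, W=1, V=1, X=3) weight 1/147
  (Y=0, U=0, Z=0, W=1, V=1, X=4) weight 1/147
  (Y=0, U=1, Z=0, W=0, V=0, X=1) weight 3/784
  … 55 more
Group by U:
  weight(U=0) = 86/441
  weight(U=1) = 25/392
Total weight = 86/441 + 25/392 = 913/3528
P(U=0 | obs) = 86/441 / 913/3528 = 688/913
P(U=1 | obs) = 25/392 / 913/3528 = 225/913

P(U=0) = 688/913, P(U=1) = 225/913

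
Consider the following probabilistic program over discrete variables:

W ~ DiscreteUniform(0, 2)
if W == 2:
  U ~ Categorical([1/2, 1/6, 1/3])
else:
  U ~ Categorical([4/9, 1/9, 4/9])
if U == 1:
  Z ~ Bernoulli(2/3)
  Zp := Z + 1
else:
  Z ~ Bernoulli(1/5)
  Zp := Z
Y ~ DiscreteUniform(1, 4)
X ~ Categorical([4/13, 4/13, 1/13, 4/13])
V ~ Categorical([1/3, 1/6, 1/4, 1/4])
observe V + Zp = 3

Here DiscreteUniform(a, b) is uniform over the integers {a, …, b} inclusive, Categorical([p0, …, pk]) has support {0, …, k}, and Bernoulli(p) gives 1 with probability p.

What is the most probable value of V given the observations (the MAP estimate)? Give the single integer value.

Enumerate traces; 288 have nonzero weight after conditioning:
  (W=0, U=0, Z=0, Y=1, X=0, V=3) weight 4/1755
  (W=0, U=0, Z=0, Y=1, X=1, V=3) weight 4/1755
  (W=0, U=0, Z=0, Y=1, X=2, V=3) weight 1/1755
  (W=0, U=0, Z=0, Y=1, X=3, V=3) weight 4/1755
  (W=0, U=0, Z=0, Y=2, X=0, V=3) weight 4/1755
  (W=0, U=0, Z=0, Y=2, X=1, V=3) weight 4/1755
  (W=0, U=0, Z=0, Y=2, X=2, V=3) weight 1/1755
  (W=0, U=0, Z=0, Y=2, X=3, V=3) weight 4/1755
  (W=0, U=0, Z=1, Y=1, X=0, V=2) weight 1/1755
  (W=0, U=1, Z=1, Y=1, X=0, V=1) weight 1/3159
  … 278 more
Group by V:
  weight(V=1) = 7/486
  weight(V=2) = 22/405
  weight(V=3) = 47/270
Total weight = 7/486 + 22/405 + 47/270 = 59/243
P(V=1 | obs) = 7/486 / 59/243 = 7/118
P(V=2 | obs) = 22/405 / 59/243 = 66/295
P(V=3 | obs) = 47/270 / 59/243 = 423/590
argmax = 3

argmax_v P(V = v | obs) = 3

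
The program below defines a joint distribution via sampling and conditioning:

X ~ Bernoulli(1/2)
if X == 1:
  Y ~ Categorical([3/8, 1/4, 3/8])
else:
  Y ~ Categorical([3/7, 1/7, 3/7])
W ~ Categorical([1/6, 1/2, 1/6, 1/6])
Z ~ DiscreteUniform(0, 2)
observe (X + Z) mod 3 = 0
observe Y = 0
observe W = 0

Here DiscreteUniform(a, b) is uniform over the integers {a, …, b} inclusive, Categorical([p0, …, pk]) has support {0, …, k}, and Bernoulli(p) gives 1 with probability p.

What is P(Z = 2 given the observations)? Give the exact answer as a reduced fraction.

P(Z = 2 | obs) = 7/15

Enumerate traces; 2 have nonzero weight after conditioning:
  (X=0, Y=0, W=0, Z=0) weight 1/84
  (X=1, Y=0, W=0, Z=2) weight 1/96
Group by Z:
  weight(Z=0) = 1/84
  weight(Z=2) = 1/96
Total weight = 1/84 + 1/96 = 5/224
P(Z=0 | obs) = 1/84 / 5/224 = 8/15
P(Z=2 | obs) = 1/96 / 5/224 = 7/15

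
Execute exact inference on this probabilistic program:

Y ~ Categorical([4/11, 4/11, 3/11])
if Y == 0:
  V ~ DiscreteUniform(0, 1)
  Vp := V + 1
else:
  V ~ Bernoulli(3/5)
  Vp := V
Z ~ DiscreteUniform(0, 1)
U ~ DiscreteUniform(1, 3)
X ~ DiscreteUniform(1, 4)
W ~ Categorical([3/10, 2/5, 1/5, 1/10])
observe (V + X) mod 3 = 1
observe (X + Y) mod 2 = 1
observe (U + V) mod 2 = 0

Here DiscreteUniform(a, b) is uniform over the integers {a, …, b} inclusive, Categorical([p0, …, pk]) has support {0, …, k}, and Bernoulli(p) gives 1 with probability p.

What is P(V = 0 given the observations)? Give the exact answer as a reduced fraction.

P(V = 0 | obs) = 12/31

Enumerate traces; 56 have nonzero weight after conditioning:
  (Y=0, V=0, Z=0, U=2, X=1, W=0) weight 1/440
  (Y=0, V=0, Z=0, U=2, X=1, W=1) weight 1/330
  (Y=0, V=0, Z=0, U=2, X=1, W=2) weight 1/660
  (Y=0, V=0, Z=0, U=2, X=1, W=3) weight 1/1320
  (Y=0, V=0, Z=1, U=2, X=1, W=0) weight 1/440
  (Y=0, V=0, Z=1, U=2, X=1, W=1) weight 1/330
  (Y=0, V=0, Z=1, U=2, X=1, W=2) weight 1/660
  (Y=0, V=0, Z=1, U=2, X=1, W=3) weight 1/1320
  (Y=0, V=1, Z=0, U=1, X=3, W=0) weight 1/440
  … 47 more
Group by V:
  weight(V=0) = 2/55
  weight(V=1) = 19/330
Total weight = 2/55 + 19/330 = 31/330
P(V=0 | obs) = 2/55 / 31/330 = 12/31
P(V=1 | obs) = 19/330 / 31/330 = 19/31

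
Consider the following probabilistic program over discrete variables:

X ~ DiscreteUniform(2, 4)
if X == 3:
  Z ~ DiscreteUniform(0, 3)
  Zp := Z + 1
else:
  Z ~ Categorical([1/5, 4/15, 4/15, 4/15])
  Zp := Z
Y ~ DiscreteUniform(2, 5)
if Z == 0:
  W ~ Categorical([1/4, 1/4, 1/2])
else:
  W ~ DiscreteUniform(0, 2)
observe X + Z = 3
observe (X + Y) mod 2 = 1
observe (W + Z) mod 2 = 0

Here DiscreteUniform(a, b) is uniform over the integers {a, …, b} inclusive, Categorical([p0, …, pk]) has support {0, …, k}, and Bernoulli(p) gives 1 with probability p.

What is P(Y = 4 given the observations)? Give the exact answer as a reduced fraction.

P(Y = 4 | obs) = 135/398

Enumerate traces; 6 have nonzero weight after conditioning:
  (X=2, Z=1, Y=3, W=1) weight 1/135
  (X=2, Z=1, Y=5, W=1) weight 1/135
  (X=3, Z=0, Y=2, W=0) weight 1/192
  (X=3, Z=0, Y=2, W=2) weight 1/96
  (X=3, Z=0, Y=4, W=0) weight 1/192
  (X=3, Z=0, Y=4, W=2) weight 1/96
Group by Y:
  weight(Y=2) = 1/64
  weight(Y=3) = 1/135
  weight(Y=4) = 1/64
  weight(Y=5) = 1/135
Total weight = 1/64 + 1/135 + 1/64 + 1/135 = 199/4320
P(Y=2 | obs) = 1/64 / 199/4320 = 135/398
P(Y=3 | obs) = 1/135 / 199/4320 = 32/199
P(Y=4 | obs) = 1/64 / 199/4320 = 135/398
P(Y=5 | obs) = 1/135 / 199/4320 = 32/199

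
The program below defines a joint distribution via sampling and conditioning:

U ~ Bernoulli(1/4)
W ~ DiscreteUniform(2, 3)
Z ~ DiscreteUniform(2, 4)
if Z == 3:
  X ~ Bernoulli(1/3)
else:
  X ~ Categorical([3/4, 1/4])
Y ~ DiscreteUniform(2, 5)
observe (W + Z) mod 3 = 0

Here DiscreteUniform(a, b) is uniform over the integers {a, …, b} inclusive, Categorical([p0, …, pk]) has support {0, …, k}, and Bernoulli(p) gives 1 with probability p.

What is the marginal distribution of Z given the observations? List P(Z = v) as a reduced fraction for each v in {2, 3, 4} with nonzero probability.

P(Z=3) = 1/2, P(Z=4) = 1/2

Enumerate traces; 32 have nonzero weight after conditioning:
  (U=0, W=2, Z=4, X=0, Y=2) weight 3/128
  (U=0, W=2, Z=4, X=0, Y=3) weight 3/128
  (U=0, W=2, Z=4, X=0, Y=4) weight 3/128
  (U=0, W=2, Z=4, X=0, Y=5) weight 3/128
  (U=0, W=2, Z=4, X=1, Y=2) weight 1/128
  (U=0, W=2, Z=4, X=1, Y=3) weight 1/128
  (U=0, W=2, Z=4, X=1, Y=4) weight 1/128
  (U=0, W=2, Z=4, X=1, Y=5) weight 1/128
  (U=0, W=3, Z=3, X=0, Y=2) weight 1/48
  … 23 more
Group by Z:
  weight(Z=3) = 1/6
  weight(Z=4) = 1/6
Total weight = 1/6 + 1/6 = 1/3
P(Z=3 | obs) = 1/6 / 1/3 = 1/2
P(Z=4 | obs) = 1/6 / 1/3 = 1/2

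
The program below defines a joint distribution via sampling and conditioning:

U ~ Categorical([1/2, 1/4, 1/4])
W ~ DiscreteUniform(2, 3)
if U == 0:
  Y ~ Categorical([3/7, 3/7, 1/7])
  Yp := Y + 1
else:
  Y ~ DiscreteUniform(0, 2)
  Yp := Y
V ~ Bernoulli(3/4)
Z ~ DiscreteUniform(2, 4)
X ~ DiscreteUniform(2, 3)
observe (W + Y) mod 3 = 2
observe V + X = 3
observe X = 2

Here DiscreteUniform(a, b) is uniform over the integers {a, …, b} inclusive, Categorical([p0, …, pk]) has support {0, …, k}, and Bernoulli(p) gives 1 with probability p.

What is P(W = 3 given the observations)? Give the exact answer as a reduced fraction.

Enumerate traces; 18 have nonzero weight after conditioning:
  (U=0, W=2, Y=0, V=1, Z=2, X=2) weight 3/224
  (U=0, W=2, Y=0, V=1, Z=3, X=2) weight 3/224
  (U=0, W=2, Y=0, V=1, Z=4, X=2) weight 3/224
  (U=0, W=3, Y=2, V=1, Z=2, X=2) weight 1/224
  (U=0, W=3, Y=2, V=1, Z=3, X=2) weight 1/224
  (U=0, W=3, Y=2, V=1, Z=4, X=2) weight 1/224
  (U=1, W=2, Y=0, V=1, Z=2, X=2) weight 1/192
  (U=1, W=2, Y=0, V=1, Z=3, X=2) weight 1/192
  … 10 more
Group by W:
  weight(W=2) = 1/14
  weight(W=3) = 5/112
Total weight = 1/14 + 5/112 = 13/112
P(W=2 | obs) = 1/14 / 13/112 = 8/13
P(W=3 | obs) = 5/112 / 13/112 = 5/13

P(W = 3 | obs) = 5/13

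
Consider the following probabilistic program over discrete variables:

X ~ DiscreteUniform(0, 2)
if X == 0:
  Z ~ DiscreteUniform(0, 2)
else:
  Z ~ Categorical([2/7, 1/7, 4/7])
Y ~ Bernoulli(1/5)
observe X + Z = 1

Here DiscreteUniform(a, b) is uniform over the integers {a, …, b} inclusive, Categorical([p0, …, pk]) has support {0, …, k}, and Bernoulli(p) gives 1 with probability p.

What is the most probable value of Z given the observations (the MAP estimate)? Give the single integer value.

argmax_v P(Z = v | obs) = 1

Enumerate traces; 4 have nonzero weight after conditioning:
  (X=0, Z=1, Y=0) weight 4/45
  (X=0, Z=1, Y=1) weight 1/45
  (X=1, Z=0, Y=0) weight 8/105
  (X=1, Z=0, Y=1) weight 2/105
Group by Z:
  weight(Z=0) = 2/21
  weight(Z=1) = 1/9
Total weight = 2/21 + 1/9 = 13/63
P(Z=0 | obs) = 2/21 / 13/63 = 6/13
P(Z=1 | obs) = 1/9 / 13/63 = 7/13
argmax = 1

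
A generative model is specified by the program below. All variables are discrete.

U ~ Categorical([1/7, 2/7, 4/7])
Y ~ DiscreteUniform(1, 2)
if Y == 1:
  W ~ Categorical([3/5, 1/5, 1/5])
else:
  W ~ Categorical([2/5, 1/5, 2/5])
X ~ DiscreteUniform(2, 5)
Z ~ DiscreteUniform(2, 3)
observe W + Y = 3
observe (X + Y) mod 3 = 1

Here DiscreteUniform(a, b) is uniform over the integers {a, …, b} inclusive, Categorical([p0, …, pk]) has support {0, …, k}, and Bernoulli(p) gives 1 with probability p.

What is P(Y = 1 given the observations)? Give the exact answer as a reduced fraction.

P(Y = 1 | obs) = 1/3

Enumerate traces; 18 have nonzero weight after conditioning:
  (U=0, Y=1, W=2, X=3, Z=2) weight 1/560
  (U=0, Y=1, W=2, X=3, Z=3) weight 1/560
  (U=0, Y=2, W=1, X=2, Z=2) weight 1/560
  (U=0, Y=2, W=1, X=2, Z=3) weight 1/560
  (U=0, Y=2, W=1, X=5, Z=2) weight 1/560
  (U=0, Y=2, W=1, X=5, Z=3) weight 1/560
  (U=1, Y=1, W=2, X=3, Z=2) weight 1/280
  (U=1, Y=1, W=2, X=3, Z=3) weight 1/280
  … 10 more
Group by Y:
  weight(Y=1) = 1/40
  weight(Y=2) = 1/20
Total weight = 1/40 + 1/20 = 3/40
P(Y=1 | obs) = 1/40 / 3/40 = 1/3
P(Y=2 | obs) = 1/20 / 3/40 = 2/3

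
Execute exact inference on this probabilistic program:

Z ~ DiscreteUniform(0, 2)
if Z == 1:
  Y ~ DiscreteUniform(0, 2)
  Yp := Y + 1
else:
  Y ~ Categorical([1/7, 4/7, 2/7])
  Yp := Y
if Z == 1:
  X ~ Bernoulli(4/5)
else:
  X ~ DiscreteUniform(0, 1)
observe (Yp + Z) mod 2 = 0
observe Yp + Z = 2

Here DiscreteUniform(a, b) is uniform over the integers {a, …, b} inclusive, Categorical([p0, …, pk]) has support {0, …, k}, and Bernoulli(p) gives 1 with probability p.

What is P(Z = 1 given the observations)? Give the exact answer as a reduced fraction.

P(Z = 1 | obs) = 7/16

Enumerate traces; 6 have nonzero weight after conditioning:
  (Z=0, Y=2, X=0) weight 1/21
  (Z=0, Y=2, X=1) weight 1/21
  (Z=1, Y=0, X=0) weight 1/45
  (Z=1, Y=0, X=1) weight 4/45
  (Z=2, Y=0, X=0) weight 1/42
  (Z=2, Y=0, X=1) weight 1/42
Group by Z:
  weight(Z=0) = 2/21
  weight(Z=1) = 1/9
  weight(Z=2) = 1/21
Total weight = 2/21 + 1/9 + 1/21 = 16/63
P(Z=0 | obs) = 2/21 / 16/63 = 3/8
P(Z=1 | obs) = 1/9 / 16/63 = 7/16
P(Z=2 | obs) = 1/21 / 16/63 = 3/16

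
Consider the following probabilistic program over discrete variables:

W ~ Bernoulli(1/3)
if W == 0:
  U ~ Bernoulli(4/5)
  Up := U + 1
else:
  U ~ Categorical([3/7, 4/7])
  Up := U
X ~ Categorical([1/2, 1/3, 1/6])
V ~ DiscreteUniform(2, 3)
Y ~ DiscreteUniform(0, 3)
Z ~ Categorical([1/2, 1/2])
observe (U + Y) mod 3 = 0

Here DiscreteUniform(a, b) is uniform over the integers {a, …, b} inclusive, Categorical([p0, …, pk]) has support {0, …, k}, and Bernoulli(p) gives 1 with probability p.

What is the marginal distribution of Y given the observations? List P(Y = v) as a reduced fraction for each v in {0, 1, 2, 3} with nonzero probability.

Enumerate traces; 72 have nonzero weight after conditioning:
  (W=0, U=0, X=0, V=2, Y=0, Z=0) weight 1/240
  (W=0, U=0, X=0, V=2, Y=0, Z=1) weight 1/240
  (W=0, U=0, X=0, V=2, Y=3, Z=0) weight 1/240
  (W=0, U=0, X=0, V=2, Y=3, Z=1) weight 1/240
  (W=0, U=0, X=0, V=3, Y=0, Z=0) weight 1/240
  (W=0, U=0, X=0, V=3, Y=0, Z=1) weight 1/240
  (W=0, U=0, X=0, V=3, Y=3, Z=0) weight 1/240
  (W=0, U=0, X=0, V=3, Y=3, Z=1) weight 1/240
  (W=0, U=1, X=0, V=2, Y=2, Z=0) weight 1/60
  … 63 more
Group by Y:
  weight(Y=0) = 29/420
  weight(Y=2) = 19/105
  weight(Y=3) = 29/420
Total weight = 29/420 + 19/105 + 29/420 = 67/210
P(Y=0 | obs) = 29/420 / 67/210 = 29/134
P(Y=2 | obs) = 19/105 / 67/210 = 38/67
P(Y=3 | obs) = 29/420 / 67/210 = 29/134

P(Y=0) = 29/134, P(Y=2) = 38/67, P(Y=3) = 29/134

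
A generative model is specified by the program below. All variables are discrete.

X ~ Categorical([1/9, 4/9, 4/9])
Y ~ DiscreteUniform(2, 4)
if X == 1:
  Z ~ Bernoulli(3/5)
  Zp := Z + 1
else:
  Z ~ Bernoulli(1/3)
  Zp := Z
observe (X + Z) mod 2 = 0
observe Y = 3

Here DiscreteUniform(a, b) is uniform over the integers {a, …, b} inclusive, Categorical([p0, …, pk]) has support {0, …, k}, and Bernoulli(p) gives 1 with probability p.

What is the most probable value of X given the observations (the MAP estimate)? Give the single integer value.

argmax_v P(X = v | obs) = 2

Enumerate traces; 3 have nonzero weight after conditioning:
  (X=0, Y=3, Z=0) weight 2/81
  (X=1, Y=3, Z=1) weight 4/45
  (X=2, Y=3, Z=0) weight 8/81
Group by X:
  weight(X=0) = 2/81
  weight(X=1) = 4/45
  weight(X=2) = 8/81
Total weight = 2/81 + 4/45 + 8/81 = 86/405
P(X=0 | obs) = 2/81 / 86/405 = 5/43
P(X=1 | obs) = 4/45 / 86/405 = 18/43
P(X=2 | obs) = 8/81 / 86/405 = 20/43
argmax = 2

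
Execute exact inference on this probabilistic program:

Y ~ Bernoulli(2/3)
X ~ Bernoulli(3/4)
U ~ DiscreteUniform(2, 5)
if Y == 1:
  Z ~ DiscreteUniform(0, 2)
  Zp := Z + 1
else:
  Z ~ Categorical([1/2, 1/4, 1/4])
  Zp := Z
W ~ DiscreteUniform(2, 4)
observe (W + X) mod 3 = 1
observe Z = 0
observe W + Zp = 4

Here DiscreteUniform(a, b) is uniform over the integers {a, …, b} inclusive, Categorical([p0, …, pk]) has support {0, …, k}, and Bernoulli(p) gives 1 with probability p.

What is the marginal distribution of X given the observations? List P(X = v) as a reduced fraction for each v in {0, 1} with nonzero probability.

P(X=0) = 1/5, P(X=1) = 4/5

Enumerate traces; 8 have nonzero weight after conditioning:
  (Y=0, X=0, U=2, Z=0, W=4) weight 1/288
  (Y=0, X=0, U=3, Z=0, W=4) weight 1/288
  (Y=0, X=0, U=4, Z=0, W=4) weight 1/288
  (Y=0, X=0, U=5, Z=0, W=4) weight 1/288
  (Y=1, X=1, U=2, Z=0, W=3) weight 1/72
  (Y=1, X=1, U=3, Z=0, W=3) weight 1/72
  (Y=1, X=1, U=4, Z=0, W=3) weight 1/72
  (Y=1, X=1, U=5, Z=0, W=3) weight 1/72
Group by X:
  weight(X=0) = 1/72
  weight(X=1) = 1/18
Total weight = 1/72 + 1/18 = 5/72
P(X=0 | obs) = 1/72 / 5/72 = 1/5
P(X=1 | obs) = 1/18 / 5/72 = 4/5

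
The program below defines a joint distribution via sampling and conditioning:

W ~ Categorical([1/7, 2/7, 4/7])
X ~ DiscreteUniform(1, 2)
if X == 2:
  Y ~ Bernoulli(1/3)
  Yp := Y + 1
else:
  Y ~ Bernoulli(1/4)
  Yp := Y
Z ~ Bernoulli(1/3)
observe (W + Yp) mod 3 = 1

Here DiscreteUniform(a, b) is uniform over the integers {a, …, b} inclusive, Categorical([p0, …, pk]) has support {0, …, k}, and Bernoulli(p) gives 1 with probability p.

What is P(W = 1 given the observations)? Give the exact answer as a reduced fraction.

Enumerate traces; 8 have nonzero weight after conditioning:
  (W=0, X=1, Y=1, Z=0) weight 1/84
  (W=0, X=1, Y=1, Z=1) weight 1/168
  (W=0, X=2, Y=0, Z=0) weight 2/63
  (W=0, X=2, Y=0, Z=1) weight 1/63
  (W=1, X=1, Y=0, Z=0) weight 1/14
  (W=1, X=1, Y=0, Z=1) weight 1/28
  (W=2, X=2, Y=1, Z=0) weight 4/63
  (W=2, X=2, Y=1, Z=1) weight 2/63
Group by W:
  weight(W=0) = 11/168
  weight(W=1) = 3/28
  weight(W=2) = 2/21
Total weight = 11/168 + 3/28 + 2/21 = 15/56
P(W=0 | obs) = 11/168 / 15/56 = 11/45
P(W=1 | obs) = 3/28 / 15/56 = 2/5
P(W=2 | obs) = 2/21 / 15/56 = 16/45

P(W = 1 | obs) = 2/5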